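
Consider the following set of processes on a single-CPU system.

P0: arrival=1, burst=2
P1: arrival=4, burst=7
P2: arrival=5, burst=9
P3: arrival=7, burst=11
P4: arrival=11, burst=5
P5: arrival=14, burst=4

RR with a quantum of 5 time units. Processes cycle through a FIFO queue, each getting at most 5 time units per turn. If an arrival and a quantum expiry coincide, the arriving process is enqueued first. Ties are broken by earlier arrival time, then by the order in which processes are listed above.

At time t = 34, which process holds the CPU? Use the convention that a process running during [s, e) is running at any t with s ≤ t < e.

Schedule: | idle 0-1 | P0 1-3 | idle 3-4 | P1 4-9 | P2 9-14 | P3 14-19 | P1 19-21 | P4 21-26 | P5 26-30 | P2 30-34 | P3 34-40 |
Completion: P0=3  P1=21  P2=34  P3=40  P4=26  P5=30
Turnaround (C−A): P0=2  P1=17  P2=29  P3=33  P4=15  P5=16

P3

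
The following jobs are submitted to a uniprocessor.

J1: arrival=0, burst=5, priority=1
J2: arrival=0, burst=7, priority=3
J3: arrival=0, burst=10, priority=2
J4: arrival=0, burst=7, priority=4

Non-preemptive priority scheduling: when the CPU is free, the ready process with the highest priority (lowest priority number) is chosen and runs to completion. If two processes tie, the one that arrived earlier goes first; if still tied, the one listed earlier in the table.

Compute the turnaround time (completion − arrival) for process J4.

29

Schedule: | J1 0-5 | J3 5-15 | J2 15-22 | J4 22-29 |
Completion: J1=5  J2=22  J3=15  J4=29
Turnaround(J4) = completion − arrival = 29 − 0 = 29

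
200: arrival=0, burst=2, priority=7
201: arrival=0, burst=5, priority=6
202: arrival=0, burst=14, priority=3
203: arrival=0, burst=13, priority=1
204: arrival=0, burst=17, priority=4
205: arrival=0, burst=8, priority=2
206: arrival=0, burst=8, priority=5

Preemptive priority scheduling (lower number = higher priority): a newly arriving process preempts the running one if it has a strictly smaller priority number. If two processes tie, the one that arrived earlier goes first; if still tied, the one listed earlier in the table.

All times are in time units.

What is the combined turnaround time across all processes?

Schedule: | 203 0-13 | 205 13-21 | 202 21-35 | 204 35-52 | 206 52-60 | 201 60-65 | 200 65-67 |
Completion: 200=67  201=65  202=35  203=13  204=52  205=21  206=60
Turnaround (C−A): 200=67  201=65  202=35  203=13  204=52  205=21  206=60
Turnaround = completion − arrival: 200=67, 201=65, 202=35, 203=13, 204=52, 205=21, 206=60
Total turnaround = 67 + 65 + 35 + 13 + 52 + 21 + 60 = 313

313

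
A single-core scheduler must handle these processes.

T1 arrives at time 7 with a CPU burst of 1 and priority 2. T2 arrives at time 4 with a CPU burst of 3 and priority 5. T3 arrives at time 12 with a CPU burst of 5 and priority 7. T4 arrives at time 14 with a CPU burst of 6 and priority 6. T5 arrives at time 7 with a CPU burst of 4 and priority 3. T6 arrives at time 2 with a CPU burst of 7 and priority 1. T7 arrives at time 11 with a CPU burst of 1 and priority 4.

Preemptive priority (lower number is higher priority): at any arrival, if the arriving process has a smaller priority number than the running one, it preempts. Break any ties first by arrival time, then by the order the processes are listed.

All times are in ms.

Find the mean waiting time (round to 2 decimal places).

Timeline: | idle 0-2 | T6 2-9 | T1 9-10 | T5 10-14 | T7 14-15 | T2 15-18 | T4 18-24 | T3 24-29 |
Completion: T1=10  T2=18  T3=29  T4=24  T5=14  T6=9  T7=15
Turnaround (C−A): T1=3  T2=14  T3=17  T4=10  T5=7  T6=7  T7=4
Waiting times: T1=2, T2=11, T3=12, T4=4, T5=3, T6=0, T7=3
Average waiting = (2+11+12+4+3+0+3) / 7 = 35/7 = 5.00

5.00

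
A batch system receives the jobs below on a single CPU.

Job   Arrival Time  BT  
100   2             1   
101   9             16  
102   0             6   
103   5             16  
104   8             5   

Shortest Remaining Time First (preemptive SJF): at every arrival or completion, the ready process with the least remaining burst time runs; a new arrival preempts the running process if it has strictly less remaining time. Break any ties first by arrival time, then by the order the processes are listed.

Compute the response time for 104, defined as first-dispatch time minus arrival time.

0

Schedule: | 102 0-2 | 100 2-3 | 102 3-7 | 103 7-8 | 104 8-13 | 103 13-28 | 101 28-44 |
Completion: 100=3  101=44  102=7  103=28  104=13
Turnaround (C−A): 100=1  101=35  102=7  103=23  104=5
Response(104) = first start − arrival = 8 − 8 = 0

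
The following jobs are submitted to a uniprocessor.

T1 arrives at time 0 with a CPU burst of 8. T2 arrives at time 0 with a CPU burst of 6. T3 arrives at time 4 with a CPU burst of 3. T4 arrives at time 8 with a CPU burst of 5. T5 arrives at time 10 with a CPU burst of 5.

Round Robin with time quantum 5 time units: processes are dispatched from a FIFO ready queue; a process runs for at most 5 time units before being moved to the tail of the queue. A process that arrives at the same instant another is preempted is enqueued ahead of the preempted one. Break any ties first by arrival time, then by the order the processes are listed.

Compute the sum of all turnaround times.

Schedule: | T1 0-5 | T2 5-10 | T3 10-13 | T1 13-16 | T4 16-21 | T5 21-26 | T2 26-27 |
Completion: T1=16  T2=27  T3=13  T4=21  T5=26
Turnaround = completion − arrival: T1=16, T2=27, T3=9, T4=13, T5=16
Total turnaround = 16 + 27 + 9 + 13 + 16 = 81

81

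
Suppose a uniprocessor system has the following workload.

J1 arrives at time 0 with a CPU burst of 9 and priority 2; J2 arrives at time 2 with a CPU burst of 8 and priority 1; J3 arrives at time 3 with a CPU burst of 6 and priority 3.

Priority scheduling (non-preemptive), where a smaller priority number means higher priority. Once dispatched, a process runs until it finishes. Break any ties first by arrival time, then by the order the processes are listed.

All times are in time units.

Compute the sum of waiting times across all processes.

Schedule: | J1 0-9 | J2 9-17 | J3 17-23 |
Completion: J1=9  J2=17  J3=23
Turnaround (C−A): J1=9  J2=15  J3=20
Waiting = turnaround − burst: J1=0, J2=7, J3=14
Total waiting = 0 + 7 + 14 = 21

21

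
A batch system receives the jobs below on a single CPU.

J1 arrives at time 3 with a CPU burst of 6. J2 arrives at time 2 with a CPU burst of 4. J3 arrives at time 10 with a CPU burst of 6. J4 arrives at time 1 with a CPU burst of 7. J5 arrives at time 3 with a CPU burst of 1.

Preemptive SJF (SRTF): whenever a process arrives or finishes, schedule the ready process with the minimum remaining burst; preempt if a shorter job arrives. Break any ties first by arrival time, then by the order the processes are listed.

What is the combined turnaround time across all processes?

Schedule: | idle 0-1 | J4 1-2 | J2 2-3 | J5 3-4 | J2 4-7 | J4 7-13 | J1 13-19 | J3 19-25 |
Completion: J1=19  J2=7  J3=25  J4=13  J5=4
Turnaround (C−A): J1=16  J2=5  J3=15  J4=12  J5=1
Turnaround = completion − arrival: J1=16, J2=5, J3=15, J4=12, J5=1
Total turnaround = 16 + 5 + 15 + 12 + 1 = 49

49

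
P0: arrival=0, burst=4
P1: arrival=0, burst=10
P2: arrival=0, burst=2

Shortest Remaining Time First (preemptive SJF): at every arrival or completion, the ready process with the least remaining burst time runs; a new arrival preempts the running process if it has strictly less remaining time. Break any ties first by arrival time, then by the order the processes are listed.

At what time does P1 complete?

16

Schedule: | P2 0-2 | P0 2-6 | P1 6-16 |
Completion: P0=6  P1=16  P2=2
Turnaround (C−A): P0=6  P1=16  P2=2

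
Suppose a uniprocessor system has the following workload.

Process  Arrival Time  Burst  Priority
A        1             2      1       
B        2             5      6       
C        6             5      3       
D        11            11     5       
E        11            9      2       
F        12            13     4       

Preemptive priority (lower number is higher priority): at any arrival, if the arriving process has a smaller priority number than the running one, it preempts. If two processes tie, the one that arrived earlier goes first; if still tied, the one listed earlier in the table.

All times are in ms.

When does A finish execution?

Timeline: | idle 0-1 | A 1-3 | B 3-6 | C 6-11 | E 11-20 | F 20-33 | D 33-44 | B 44-46 |
Completion: A=3  B=46  C=11  D=44  E=20  F=33

3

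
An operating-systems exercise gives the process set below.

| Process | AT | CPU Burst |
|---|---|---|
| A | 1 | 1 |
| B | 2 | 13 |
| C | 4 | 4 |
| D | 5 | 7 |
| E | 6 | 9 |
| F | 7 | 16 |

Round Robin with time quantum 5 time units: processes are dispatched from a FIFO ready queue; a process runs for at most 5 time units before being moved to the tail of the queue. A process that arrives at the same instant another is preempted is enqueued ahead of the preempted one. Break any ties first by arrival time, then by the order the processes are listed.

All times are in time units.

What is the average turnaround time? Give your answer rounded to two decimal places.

Timeline: | idle 0-1 | A 1-2 | B 2-7 | C 7-11 | D 11-16 | E 16-21 | F 21-26 | B 26-31 | D 31-33 | E 33-37 | F 37-42 | B 42-45 | F 45-51 |
Completion: A=2  B=45  C=11  D=33  E=37  F=51
Turnaround times: A=1, B=43, C=7, D=28, E=31, F=44
Average turnaround = (1+43+7+28+31+44) / 6 = 154/6 = 25.67

25.67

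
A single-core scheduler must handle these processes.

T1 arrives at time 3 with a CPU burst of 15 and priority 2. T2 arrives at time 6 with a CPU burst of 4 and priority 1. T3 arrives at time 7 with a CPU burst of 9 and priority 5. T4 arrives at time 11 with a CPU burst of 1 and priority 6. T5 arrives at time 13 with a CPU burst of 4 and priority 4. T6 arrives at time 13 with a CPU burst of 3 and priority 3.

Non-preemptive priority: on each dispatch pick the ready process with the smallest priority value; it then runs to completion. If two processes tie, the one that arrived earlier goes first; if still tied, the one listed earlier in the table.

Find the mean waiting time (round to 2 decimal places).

Timeline: | idle 0-3 | T1 3-18 | T2 18-22 | T6 22-25 | T5 25-29 | T3 29-38 | T4 38-39 |
Completion: T1=18  T2=22  T3=38  T4=39  T5=29  T6=25
Turnaround (C−A): T1=15  T2=16  T3=31  T4=28  T5=16  T6=12
Waiting times: T1=0, T2=12, T3=22, T4=27, T5=12, T6=9
Average waiting = (0+12+22+27+12+9) / 6 = 82/6 = 13.67

13.67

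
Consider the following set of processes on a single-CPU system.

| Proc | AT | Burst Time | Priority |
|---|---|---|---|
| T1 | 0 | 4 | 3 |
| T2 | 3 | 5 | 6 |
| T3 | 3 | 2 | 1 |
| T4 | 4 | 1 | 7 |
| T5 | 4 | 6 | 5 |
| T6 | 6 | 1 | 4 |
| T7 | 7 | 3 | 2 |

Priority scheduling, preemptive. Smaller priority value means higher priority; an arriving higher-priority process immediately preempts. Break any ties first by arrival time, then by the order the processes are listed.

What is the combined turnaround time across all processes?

Gantt: | T1 0-3 | T3 3-5 | T1 5-6 | T6 6-7 | T7 7-10 | T5 10-16 | T2 16-21 | T4 21-22 |
Completion: T1=6  T2=21  T3=5  T4=22  T5=16  T6=7  T7=10
Turnaround = completion − arrival: T1=6, T2=18, T3=2, T4=18, T5=12, T6=1, T7=3
Total turnaround = 6 + 18 + 2 + 18 + 12 + 1 + 3 = 60

60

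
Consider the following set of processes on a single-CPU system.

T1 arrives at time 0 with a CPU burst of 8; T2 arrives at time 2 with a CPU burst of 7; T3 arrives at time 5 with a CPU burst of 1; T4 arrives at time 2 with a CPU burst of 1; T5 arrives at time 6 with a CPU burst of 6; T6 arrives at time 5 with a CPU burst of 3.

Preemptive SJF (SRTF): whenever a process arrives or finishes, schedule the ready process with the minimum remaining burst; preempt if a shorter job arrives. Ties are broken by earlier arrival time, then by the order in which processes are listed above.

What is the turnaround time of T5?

13

Schedule: | T1 0-2 | T4 2-3 | T1 3-5 | T3 5-6 | T6 6-9 | T1 9-13 | T5 13-19 | T2 19-26 |
Completion: T1=13  T2=26  T3=6  T4=3  T5=19  T6=9
Turnaround (C−A): T1=13  T2=24  T3=1  T4=1  T5=13  T6=4
Turnaround(T5) = completion − arrival = 19 − 6 = 13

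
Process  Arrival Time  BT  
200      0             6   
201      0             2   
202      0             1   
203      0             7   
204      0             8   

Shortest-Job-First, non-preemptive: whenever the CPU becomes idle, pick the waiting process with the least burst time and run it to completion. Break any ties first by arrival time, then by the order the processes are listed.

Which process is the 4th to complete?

203

Timeline: | 202 0-1 | 201 1-3 | 200 3-9 | 203 9-16 | 204 16-24 |
Completion: 200=9  201=3  202=1  203=16  204=24
Turnaround (C−A): 200=9  201=3  202=1  203=16  204=24
Finish order: 202 → 201 → 200 → 203 → 204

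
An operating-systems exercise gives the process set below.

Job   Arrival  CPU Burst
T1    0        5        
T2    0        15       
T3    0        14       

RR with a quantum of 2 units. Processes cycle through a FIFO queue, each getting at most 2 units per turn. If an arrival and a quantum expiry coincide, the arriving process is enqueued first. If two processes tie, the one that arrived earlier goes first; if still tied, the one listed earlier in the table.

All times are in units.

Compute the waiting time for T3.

Timeline: | T1 0-2 | T2 2-4 | T3 4-6 | T1 6-8 | T2 8-10 | T3 10-12 | T1 12-13 | T2 13-15 | T3 15-17 | T2 17-19 | T3 19-21 | T2 21-23 | T3 23-25 | T2 25-27 | T3 27-29 | T2 29-31 | T3 31-33 | T2 33-34 |
Completion: T1=13  T2=34  T3=33
Turnaround (C−A): T1=13  T2=34  T3=33
Waiting(T3) = turnaround − burst = 33 − 14 = 19

19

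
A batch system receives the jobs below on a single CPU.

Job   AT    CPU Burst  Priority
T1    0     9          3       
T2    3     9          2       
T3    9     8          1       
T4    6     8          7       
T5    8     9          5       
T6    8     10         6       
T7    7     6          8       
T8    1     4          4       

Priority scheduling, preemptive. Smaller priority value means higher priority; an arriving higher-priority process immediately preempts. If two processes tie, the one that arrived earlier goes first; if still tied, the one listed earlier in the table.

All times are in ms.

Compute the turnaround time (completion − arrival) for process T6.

Schedule: | T1 0-3 | T2 3-9 | T3 9-17 | T2 17-20 | T1 20-26 | T8 26-30 | T5 30-39 | T6 39-49 | T4 49-57 | T7 57-63 |
Completion: T1=26  T2=20  T3=17  T4=57  T5=39  T6=49  T7=63  T8=30
Turnaround(T6) = completion − arrival = 49 − 8 = 41

41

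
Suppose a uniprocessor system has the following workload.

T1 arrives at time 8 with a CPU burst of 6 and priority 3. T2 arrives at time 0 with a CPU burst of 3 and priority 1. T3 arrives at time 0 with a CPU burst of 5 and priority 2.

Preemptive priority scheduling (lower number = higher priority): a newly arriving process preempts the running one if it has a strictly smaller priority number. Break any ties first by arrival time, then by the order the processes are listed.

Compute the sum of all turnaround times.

Timeline: | T2 0-3 | T3 3-8 | T1 8-14 |
Completion: T1=14  T2=3  T3=8
Turnaround (C−A): T1=6  T2=3  T3=8
Turnaround = completion − arrival: T1=6, T2=3, T3=8
Total turnaround = 6 + 3 + 8 = 17

17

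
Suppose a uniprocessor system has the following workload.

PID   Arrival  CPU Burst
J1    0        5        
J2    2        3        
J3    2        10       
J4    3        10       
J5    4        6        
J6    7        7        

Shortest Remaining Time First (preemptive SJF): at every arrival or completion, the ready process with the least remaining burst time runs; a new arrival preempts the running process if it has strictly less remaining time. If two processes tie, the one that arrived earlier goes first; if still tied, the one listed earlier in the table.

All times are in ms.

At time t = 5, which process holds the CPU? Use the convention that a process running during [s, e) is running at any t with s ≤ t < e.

J2

Gantt: | J1 0-5 | J2 5-8 | J5 8-14 | J6 14-21 | J3 21-31 | J4 31-41 |
Completion: J1=5  J2=8  J3=31  J4=41  J5=14  J6=21
Turnaround (C−A): J1=5  J2=6  J3=29  J4=38  J5=10  J6=14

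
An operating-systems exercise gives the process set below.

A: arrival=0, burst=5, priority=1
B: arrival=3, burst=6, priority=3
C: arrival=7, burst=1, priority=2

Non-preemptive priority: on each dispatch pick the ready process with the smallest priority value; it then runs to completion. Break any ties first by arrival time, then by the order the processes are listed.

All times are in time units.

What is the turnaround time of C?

Schedule: | A 0-5 | B 5-11 | C 11-12 |
Completion: A=5  B=11  C=12
Turnaround (C−A): A=5  B=8  C=5
Turnaround(C) = completion − arrival = 12 − 7 = 5

5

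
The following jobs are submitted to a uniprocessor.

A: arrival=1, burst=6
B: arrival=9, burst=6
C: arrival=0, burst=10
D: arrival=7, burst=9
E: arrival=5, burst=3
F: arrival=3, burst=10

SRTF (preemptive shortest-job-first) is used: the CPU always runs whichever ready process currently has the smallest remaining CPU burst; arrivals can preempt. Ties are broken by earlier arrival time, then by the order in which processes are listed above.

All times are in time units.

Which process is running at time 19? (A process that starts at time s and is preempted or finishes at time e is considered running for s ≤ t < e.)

C

Schedule: | C 0-1 | A 1-7 | E 7-10 | B 10-16 | C 16-25 | D 25-34 | F 34-44 |
Completion: A=7  B=16  C=25  D=34  E=10  F=44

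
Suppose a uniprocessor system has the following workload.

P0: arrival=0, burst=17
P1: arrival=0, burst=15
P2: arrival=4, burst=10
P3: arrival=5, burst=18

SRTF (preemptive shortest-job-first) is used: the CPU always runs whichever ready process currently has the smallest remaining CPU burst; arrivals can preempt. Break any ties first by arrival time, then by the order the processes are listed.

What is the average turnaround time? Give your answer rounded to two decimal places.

Timeline: | P1 0-4 | P2 4-14 | P1 14-25 | P0 25-42 | P3 42-60 |
Completion: P0=42  P1=25  P2=14  P3=60
Turnaround times: P0=42, P1=25, P2=10, P3=55
Average turnaround = (42+25+10+55) / 4 = 132/4 = 33.00

33.00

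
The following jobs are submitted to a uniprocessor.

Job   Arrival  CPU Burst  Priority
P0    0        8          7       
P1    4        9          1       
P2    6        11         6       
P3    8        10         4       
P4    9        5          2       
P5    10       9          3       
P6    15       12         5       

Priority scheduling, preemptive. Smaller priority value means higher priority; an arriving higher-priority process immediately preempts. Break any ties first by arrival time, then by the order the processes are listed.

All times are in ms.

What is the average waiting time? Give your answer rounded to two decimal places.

Schedule: | P0 0-4 | P1 4-13 | P4 13-18 | P5 18-27 | P3 27-37 | P6 37-49 | P2 49-60 | P0 60-64 |
Completion: P0=64  P1=13  P2=60  P3=37  P4=18  P5=27  P6=49
Waiting times: P0=56, P1=0, P2=43, P3=19, P4=4, P5=8, P6=22
Average waiting = (56+0+43+19+4+8+22) / 7 = 152/7 = 21.71

21.71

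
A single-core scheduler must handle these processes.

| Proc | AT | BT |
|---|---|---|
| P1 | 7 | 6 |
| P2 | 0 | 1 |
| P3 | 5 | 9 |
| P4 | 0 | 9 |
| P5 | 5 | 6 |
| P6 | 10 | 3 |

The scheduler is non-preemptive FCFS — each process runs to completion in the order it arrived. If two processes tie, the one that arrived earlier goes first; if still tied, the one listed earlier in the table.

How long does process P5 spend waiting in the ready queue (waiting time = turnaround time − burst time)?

Timeline: | P2 0-1 | P4 1-10 | P3 10-19 | P5 19-25 | P1 25-31 | P6 31-34 |
Completion: P1=31  P2=1  P3=19  P4=10  P5=25  P6=34
Waiting(P5) = turnaround − burst = 20 − 6 = 14

14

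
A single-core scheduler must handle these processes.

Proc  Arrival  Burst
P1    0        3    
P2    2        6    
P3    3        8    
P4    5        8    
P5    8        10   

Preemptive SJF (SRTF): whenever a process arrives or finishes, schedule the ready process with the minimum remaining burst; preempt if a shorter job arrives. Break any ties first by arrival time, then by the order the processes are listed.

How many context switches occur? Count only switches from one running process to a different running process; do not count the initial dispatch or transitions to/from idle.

Schedule: | P1 0-3 | P2 3-9 | P3 9-17 | P4 17-25 | P5 25-35 |
Completion: P1=3  P2=9  P3=17  P4=25  P5=35
Turnaround (C−A): P1=3  P2=7  P3=14  P4=20  P5=27

4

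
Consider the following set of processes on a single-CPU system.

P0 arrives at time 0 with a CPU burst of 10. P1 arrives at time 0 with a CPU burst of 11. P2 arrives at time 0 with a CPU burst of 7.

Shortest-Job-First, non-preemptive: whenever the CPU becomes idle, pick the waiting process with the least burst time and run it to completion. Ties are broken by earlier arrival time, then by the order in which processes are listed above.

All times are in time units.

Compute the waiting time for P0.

7

Timeline: | P2 0-7 | P0 7-17 | P1 17-28 |
Completion: P0=17  P1=28  P2=7
Turnaround (C−A): P0=17  P1=28  P2=7
Waiting(P0) = turnaround − burst = 17 − 10 = 7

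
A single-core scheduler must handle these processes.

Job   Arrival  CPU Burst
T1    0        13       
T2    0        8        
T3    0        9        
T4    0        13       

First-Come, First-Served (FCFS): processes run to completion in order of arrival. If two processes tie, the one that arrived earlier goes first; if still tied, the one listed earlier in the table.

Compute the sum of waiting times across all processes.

64

Timeline: | T1 0-13 | T2 13-21 | T3 21-30 | T4 30-43 |
Completion: T1=13  T2=21  T3=30  T4=43
Waiting = turnaround − burst: T1=0, T2=13, T3=21, T4=30
Total waiting = 0 + 13 + 21 + 30 = 64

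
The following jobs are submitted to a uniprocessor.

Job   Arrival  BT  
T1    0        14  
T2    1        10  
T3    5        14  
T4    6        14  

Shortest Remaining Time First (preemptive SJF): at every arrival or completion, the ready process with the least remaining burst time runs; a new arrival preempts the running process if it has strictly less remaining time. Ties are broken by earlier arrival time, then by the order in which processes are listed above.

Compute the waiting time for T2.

Timeline: | T1 0-1 | T2 1-11 | T1 11-24 | T3 24-38 | T4 38-52 |
Completion: T1=24  T2=11  T3=38  T4=52
Waiting(T2) = turnaround − burst = 10 − 10 = 0

0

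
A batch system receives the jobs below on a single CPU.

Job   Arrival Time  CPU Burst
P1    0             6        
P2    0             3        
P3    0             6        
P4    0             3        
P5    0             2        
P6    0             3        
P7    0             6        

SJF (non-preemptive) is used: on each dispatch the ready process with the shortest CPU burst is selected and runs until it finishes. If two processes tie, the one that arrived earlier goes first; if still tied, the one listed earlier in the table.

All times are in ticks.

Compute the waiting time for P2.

Schedule: | P5 0-2 | P2 2-5 | P4 5-8 | P6 8-11 | P1 11-17 | P3 17-23 | P7 23-29 |
Completion: P1=17  P2=5  P3=23  P4=8  P5=2  P6=11  P7=29
Turnaround (C−A): P1=17  P2=5  P3=23  P4=8  P5=2  P6=11  P7=29
Waiting(P2) = turnaround − burst = 5 − 3 = 2

2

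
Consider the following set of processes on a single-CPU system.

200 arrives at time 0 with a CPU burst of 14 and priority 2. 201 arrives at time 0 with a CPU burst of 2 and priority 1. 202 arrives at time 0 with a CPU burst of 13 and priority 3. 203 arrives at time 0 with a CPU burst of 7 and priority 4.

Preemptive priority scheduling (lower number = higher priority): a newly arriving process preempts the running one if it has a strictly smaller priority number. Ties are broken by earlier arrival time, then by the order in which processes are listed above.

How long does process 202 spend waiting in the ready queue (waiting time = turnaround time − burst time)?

16

Timeline: | 201 0-2 | 200 2-16 | 202 16-29 | 203 29-36 |
Completion: 200=16  201=2  202=29  203=36
Turnaround (C−A): 200=16  201=2  202=29  203=36
Waiting(202) = turnaround − burst = 29 − 13 = 16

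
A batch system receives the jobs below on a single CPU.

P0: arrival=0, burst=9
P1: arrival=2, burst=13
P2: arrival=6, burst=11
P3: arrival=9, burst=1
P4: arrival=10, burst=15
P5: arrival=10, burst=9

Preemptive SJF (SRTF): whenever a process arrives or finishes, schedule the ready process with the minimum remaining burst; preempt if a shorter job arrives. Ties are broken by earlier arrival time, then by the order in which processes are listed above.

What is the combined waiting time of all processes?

74

Timeline: | P0 0-9 | P3 9-10 | P5 10-19 | P2 19-30 | P1 30-43 | P4 43-58 |
Completion: P0=9  P1=43  P2=30  P3=10  P4=58  P5=19
Waiting = turnaround − burst: P0=0, P1=28, P2=13, P3=0, P4=33, P5=0
Total waiting = 0 + 28 + 13 + 0 + 33 + 0 = 74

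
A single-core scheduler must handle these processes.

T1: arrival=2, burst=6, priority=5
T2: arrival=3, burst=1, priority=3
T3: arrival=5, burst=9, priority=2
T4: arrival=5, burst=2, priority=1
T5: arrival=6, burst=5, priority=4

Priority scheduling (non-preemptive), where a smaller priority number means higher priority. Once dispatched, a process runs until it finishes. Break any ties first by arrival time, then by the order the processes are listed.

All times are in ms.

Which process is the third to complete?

T3

Schedule: | idle 0-2 | T1 2-8 | T4 8-10 | T3 10-19 | T2 19-20 | T5 20-25 |
Completion: T1=8  T2=20  T3=19  T4=10  T5=25
Finish order: T1 → T4 → T3 → T2 → T5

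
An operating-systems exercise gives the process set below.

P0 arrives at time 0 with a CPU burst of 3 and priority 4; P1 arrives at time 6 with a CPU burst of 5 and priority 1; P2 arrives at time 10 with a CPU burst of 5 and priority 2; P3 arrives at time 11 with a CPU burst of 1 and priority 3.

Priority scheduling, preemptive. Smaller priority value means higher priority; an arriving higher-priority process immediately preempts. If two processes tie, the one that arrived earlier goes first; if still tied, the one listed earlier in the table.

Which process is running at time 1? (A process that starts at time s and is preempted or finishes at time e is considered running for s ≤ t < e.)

Gantt: | P0 0-3 | idle 3-6 | P1 6-11 | P2 11-16 | P3 16-17 |
Completion: P0=3  P1=11  P2=16  P3=17
Turnaround (C−A): P0=3  P1=5  P2=6  P3=6

P0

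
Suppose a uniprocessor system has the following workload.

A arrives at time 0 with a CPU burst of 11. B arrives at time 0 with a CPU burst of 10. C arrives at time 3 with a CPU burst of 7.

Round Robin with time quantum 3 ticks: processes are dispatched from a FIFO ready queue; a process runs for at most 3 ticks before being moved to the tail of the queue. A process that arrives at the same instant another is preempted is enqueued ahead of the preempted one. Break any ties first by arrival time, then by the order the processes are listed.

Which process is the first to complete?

C

Timeline: | A 0-3 | B 3-6 | C 6-9 | A 9-12 | B 12-15 | C 15-18 | A 18-21 | B 21-24 | C 24-25 | A 25-27 | B 27-28 |
Completion: A=27  B=28  C=25
Finish order: C → A → B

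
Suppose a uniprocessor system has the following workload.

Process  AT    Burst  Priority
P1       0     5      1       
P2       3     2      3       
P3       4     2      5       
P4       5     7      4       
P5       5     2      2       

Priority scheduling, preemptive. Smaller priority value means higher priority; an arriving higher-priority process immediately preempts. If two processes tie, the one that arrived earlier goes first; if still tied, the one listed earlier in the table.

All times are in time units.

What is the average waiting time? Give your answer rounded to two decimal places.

4.00

Schedule: | P1 0-5 | P5 5-7 | P2 7-9 | P4 9-16 | P3 16-18 |
Completion: P1=5  P2=9  P3=18  P4=16  P5=7
Turnaround (C−A): P1=5  P2=6  P3=14  P4=11  P5=2
Waiting times: P1=0, P2=4, P3=12, P4=4, P5=0
Average waiting = (0+4+12+4+0) / 5 = 20/5 = 4.00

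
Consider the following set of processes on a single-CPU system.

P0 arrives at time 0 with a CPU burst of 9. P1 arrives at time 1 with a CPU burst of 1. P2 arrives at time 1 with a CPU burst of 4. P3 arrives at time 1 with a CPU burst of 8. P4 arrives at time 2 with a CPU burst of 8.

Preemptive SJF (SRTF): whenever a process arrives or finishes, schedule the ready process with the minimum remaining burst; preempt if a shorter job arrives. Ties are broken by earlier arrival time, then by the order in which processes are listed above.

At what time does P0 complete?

14

Schedule: | P0 0-1 | P1 1-2 | P2 2-6 | P0 6-14 | P3 14-22 | P4 22-30 |
Completion: P0=14  P1=2  P2=6  P3=22  P4=30
Turnaround (C−A): P0=14  P1=1  P2=5  P3=21  P4=28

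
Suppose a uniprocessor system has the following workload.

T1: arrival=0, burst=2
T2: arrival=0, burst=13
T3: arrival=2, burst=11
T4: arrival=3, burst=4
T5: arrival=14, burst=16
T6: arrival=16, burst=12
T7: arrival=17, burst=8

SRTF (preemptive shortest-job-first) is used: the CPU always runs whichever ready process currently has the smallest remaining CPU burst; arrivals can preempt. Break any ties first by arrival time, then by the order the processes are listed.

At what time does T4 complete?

Timeline: | T1 0-2 | T3 2-3 | T4 3-7 | T3 7-17 | T7 17-25 | T6 25-37 | T2 37-50 | T5 50-66 |
Completion: T1=2  T2=50  T3=17  T4=7  T5=66  T6=37  T7=25

7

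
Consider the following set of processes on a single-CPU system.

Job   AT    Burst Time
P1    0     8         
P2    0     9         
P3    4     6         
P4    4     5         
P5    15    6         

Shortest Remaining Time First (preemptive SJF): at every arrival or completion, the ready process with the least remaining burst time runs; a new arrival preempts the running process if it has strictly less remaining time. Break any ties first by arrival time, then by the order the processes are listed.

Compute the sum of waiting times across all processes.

42

Timeline: | P1 0-8 | P4 8-13 | P3 13-19 | P5 19-25 | P2 25-34 |
Completion: P1=8  P2=34  P3=19  P4=13  P5=25
Turnaround (C−A): P1=8  P2=34  P3=15  P4=9  P5=10
Waiting = turnaround − burst: P1=0, P2=25, P3=9, P4=4, P5=4
Total waiting = 0 + 25 + 9 + 4 + 4 = 42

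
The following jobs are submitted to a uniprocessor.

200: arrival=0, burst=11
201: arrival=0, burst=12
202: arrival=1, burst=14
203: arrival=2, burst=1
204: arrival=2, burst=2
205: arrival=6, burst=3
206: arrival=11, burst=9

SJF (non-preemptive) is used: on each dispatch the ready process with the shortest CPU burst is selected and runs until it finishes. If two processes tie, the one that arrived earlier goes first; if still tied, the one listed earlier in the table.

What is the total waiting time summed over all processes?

96

Gantt: | 200 0-11 | 203 11-12 | 204 12-14 | 205 14-17 | 206 17-26 | 201 26-38 | 202 38-52 |
Completion: 200=11  201=38  202=52  203=12  204=14  205=17  206=26
Turnaround (C−A): 200=11  201=38  202=51  203=10  204=12  205=11  206=15
Waiting = turnaround − burst: 200=0, 201=26, 202=37, 203=9, 204=10, 205=8, 206=6
Total waiting = 0 + 26 + 37 + 9 + 10 + 8 + 6 = 96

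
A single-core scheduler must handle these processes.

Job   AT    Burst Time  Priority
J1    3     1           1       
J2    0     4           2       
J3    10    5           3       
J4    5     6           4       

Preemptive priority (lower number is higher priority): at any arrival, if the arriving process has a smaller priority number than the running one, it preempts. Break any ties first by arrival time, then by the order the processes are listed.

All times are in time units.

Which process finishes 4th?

Schedule: | J2 0-3 | J1 3-4 | J2 4-5 | J4 5-10 | J3 10-15 | J4 15-16 |
Completion: J1=4  J2=5  J3=15  J4=16
Finish order: J1 → J2 → J3 → J4

J4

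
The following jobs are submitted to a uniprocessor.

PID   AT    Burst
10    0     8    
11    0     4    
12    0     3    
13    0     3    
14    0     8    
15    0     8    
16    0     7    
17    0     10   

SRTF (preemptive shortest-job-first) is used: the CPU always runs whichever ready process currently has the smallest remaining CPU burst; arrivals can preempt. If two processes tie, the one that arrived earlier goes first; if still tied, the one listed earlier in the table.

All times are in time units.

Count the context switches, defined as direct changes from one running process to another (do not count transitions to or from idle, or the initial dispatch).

7

Timeline: | 12 0-3 | 13 3-6 | 11 6-10 | 16 10-17 | 10 17-25 | 14 25-33 | 15 33-41 | 17 41-51 |
Completion: 10=25  11=10  12=3  13=6  14=33  15=41  16=17  17=51
Turnaround (C−A): 10=25  11=10  12=3  13=6  14=33  15=41  16=17  17=51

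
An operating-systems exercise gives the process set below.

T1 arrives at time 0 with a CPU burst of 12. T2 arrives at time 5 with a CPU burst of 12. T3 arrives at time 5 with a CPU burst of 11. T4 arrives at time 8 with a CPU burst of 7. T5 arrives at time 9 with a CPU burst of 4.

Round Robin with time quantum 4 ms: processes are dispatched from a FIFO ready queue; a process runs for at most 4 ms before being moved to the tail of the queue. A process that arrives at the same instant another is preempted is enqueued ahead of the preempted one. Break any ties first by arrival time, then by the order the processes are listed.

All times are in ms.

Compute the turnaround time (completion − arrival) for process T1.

Timeline: | T1 0-8 | T2 8-12 | T3 12-16 | T4 16-20 | T1 20-24 | T5 24-28 | T2 28-32 | T3 32-36 | T4 36-39 | T2 39-43 | T3 43-46 |
Completion: T1=24  T2=43  T3=46  T4=39  T5=28
Turnaround (C−A): T1=24  T2=38  T3=41  T4=31  T5=19
Turnaround(T1) = completion − arrival = 24 − 0 = 24

24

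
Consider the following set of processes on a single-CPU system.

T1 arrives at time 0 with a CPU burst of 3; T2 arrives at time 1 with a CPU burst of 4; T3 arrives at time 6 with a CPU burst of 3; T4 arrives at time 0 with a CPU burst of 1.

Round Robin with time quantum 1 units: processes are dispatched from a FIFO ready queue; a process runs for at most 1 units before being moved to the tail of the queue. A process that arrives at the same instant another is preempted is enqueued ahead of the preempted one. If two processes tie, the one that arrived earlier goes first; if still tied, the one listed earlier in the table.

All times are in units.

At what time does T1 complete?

Schedule: | T1 0-1 | T4 1-2 | T2 2-3 | T1 3-4 | T2 4-5 | T1 5-6 | T2 6-7 | T3 7-8 | T2 8-9 | T3 9-11 |
Completion: T1=6  T2=9  T3=11  T4=2
Turnaround (C−A): T1=6  T2=8  T3=5  T4=2

6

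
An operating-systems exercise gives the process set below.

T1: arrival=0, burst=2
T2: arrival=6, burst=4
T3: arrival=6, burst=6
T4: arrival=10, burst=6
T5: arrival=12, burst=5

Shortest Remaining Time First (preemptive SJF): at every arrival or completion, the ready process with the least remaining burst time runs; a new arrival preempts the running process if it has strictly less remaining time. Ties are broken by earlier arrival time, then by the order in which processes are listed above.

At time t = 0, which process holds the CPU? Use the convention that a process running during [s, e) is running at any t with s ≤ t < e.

T1

Schedule: | T1 0-2 | idle 2-6 | T2 6-10 | T3 10-16 | T5 16-21 | T4 21-27 |
Completion: T1=2  T2=10  T3=16  T4=27  T5=21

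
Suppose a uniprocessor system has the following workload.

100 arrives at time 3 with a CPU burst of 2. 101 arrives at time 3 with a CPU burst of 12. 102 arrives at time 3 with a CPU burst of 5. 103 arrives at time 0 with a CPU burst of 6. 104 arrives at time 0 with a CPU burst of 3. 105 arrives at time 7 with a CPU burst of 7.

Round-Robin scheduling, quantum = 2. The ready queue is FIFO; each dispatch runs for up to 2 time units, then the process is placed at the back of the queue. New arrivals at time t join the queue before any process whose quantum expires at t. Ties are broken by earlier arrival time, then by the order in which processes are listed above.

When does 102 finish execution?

26

Schedule: | 103 0-2 | 104 2-4 | 103 4-6 | 100 6-8 | 101 8-10 | 102 10-12 | 104 12-13 | 103 13-15 | 105 15-17 | 101 17-19 | 102 19-21 | 105 21-23 | 101 23-25 | 102 25-26 | 105 26-28 | 101 28-30 | 105 30-31 | 101 31-35 |
Completion: 100=8  101=35  102=26  103=15  104=13  105=31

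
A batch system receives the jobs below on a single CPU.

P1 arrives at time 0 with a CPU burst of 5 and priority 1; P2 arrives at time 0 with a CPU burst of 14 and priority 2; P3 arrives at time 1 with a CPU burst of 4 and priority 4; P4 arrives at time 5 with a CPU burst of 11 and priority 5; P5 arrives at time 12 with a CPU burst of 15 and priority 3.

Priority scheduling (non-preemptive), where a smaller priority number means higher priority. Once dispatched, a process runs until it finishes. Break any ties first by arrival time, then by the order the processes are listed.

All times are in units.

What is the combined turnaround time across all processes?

127

Gantt: | P1 0-5 | P2 5-19 | P5 19-34 | P3 34-38 | P4 38-49 |
Completion: P1=5  P2=19  P3=38  P4=49  P5=34
Turnaround (C−A): P1=5  P2=19  P3=37  P4=44  P5=22
Turnaround = completion − arrival: P1=5, P2=19, P3=37, P4=44, P5=22
Total turnaround = 5 + 19 + 37 + 44 + 22 = 127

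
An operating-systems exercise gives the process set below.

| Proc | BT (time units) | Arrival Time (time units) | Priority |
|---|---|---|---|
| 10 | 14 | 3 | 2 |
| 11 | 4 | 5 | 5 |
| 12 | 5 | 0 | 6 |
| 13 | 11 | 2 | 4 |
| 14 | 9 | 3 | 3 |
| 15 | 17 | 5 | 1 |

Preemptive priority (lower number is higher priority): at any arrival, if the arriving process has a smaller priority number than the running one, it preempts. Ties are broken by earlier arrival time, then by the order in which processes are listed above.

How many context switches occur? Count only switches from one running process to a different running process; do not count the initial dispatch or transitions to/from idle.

8

Gantt: | 12 0-2 | 13 2-3 | 10 3-5 | 15 5-22 | 10 22-34 | 14 34-43 | 13 43-53 | 11 53-57 | 12 57-60 |
Completion: 10=34  11=57  12=60  13=53  14=43  15=22
Turnaround (C−A): 10=31  11=52  12=60  13=51  14=40  15=17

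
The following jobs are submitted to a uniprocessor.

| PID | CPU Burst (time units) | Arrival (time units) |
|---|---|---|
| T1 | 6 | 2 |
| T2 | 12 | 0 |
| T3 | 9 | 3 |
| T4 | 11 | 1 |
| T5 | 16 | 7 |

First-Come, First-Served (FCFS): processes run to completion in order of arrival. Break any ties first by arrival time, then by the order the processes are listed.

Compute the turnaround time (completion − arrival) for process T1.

Gantt: | T2 0-12 | T4 12-23 | T1 23-29 | T3 29-38 | T5 38-54 |
Completion: T1=29  T2=12  T3=38  T4=23  T5=54
Turnaround (C−A): T1=27  T2=12  T3=35  T4=22  T5=47
Turnaround(T1) = completion − arrival = 29 − 2 = 27

27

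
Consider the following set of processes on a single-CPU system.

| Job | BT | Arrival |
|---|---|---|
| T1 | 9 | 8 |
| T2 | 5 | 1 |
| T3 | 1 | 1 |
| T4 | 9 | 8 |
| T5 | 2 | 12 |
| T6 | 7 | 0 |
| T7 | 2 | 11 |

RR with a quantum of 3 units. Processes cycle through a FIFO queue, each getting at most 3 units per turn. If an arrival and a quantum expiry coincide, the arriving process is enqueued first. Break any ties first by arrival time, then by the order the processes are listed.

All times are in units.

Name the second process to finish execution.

T2

Timeline: | T6 0-3 | T2 3-6 | T3 6-7 | T6 7-10 | T2 10-12 | T1 12-15 | T4 15-18 | T6 18-19 | T7 19-21 | T5 21-23 | T1 23-26 | T4 26-29 | T1 29-32 | T4 32-35 |
Completion: T1=32  T2=12  T3=7  T4=35  T5=23  T6=19  T7=21
Turnaround (C−A): T1=24  T2=11  T3=6  T4=27  T5=11  T6=19  T7=10
Finish order: T3 → T2 → T6 → T7 → T5 → T1 → T4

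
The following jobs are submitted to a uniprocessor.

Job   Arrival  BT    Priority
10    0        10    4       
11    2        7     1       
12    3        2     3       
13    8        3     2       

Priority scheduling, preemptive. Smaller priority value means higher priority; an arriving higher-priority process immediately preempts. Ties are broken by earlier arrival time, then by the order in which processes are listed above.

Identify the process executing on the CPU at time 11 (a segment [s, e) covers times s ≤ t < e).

13

Timeline: | 10 0-2 | 11 2-9 | 13 9-12 | 12 12-14 | 10 14-22 |
Completion: 10=22  11=9  12=14  13=12
Turnaround (C−A): 10=22  11=7  12=11  13=4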